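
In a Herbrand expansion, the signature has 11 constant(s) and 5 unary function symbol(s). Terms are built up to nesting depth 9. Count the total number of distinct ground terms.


Herbrand terms by depth:
Depth 0: 11 constants
Depth 1: 55 new terms (running total: 66)
Depth 2: 275 new terms (running total: 341)
Depth 3: 1375 new terms (running total: 1716)
Depth 4: 6875 new terms (running total: 8591)
Depth 5: 34375 new terms (running total: 42966)
Depth 6: 171875 new terms (running total: 214841)
Depth 7: 859375 new terms (running total: 1074216)
Depth 8: 4296875 new terms (running total: 5371091)
Depth 9: 21484375 new terms (running total: 26855466)
Total distinct ground terms = 26855466

26855466


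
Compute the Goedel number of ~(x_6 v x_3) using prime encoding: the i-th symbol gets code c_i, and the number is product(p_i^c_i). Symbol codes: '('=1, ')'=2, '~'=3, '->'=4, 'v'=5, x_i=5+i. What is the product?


Formula: ~(x_6 v x_3)
Symbol codes: [3, 1, 11, 5, 8, 2]
Primes: [2, 3, 5, 7, 11, 13]
p_1^3 = 2^3 = 8
p_2^1 = 3^1 = 3
p_3^11 = 5^11 = 48828125
p_4^5 = 7^5 = 16807
p_5^8 = 11^8 = 214358881
p_6^2 = 13^2 = 169
Product = 713509361122761328125000

713509361122761328125000


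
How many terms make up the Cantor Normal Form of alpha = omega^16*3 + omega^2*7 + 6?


CNF: omega^16*3 + omega^2*7 + 6
Count the summands separated by '+':
  term 1: omega^16*3
  term 2: omega^2*7
  term 3: 6
Total terms = 3

3


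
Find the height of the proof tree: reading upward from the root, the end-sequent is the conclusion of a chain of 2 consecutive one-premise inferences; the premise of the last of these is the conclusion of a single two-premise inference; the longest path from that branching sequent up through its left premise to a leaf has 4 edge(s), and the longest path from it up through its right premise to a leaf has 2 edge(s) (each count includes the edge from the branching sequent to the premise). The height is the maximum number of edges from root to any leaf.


Longest path through the left premise: 4 edges (measured from the branching sequent)
Longest path through the right premise: 2 edges
Height of the subtree rooted at the branching sequent: max(4, 2) = 4
The branching sequent sits 2 edges above the root (the chain of one-premise inferences), so height = 4 + 2 = 6

6


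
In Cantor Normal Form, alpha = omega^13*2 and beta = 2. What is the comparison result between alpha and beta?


Compare term by term from highest exponent:
alpha = omega^13*2
beta = 2
Term 1: alpha has omega^13*2, beta has omega^0*2
Result: alpha > beta

alpha > beta


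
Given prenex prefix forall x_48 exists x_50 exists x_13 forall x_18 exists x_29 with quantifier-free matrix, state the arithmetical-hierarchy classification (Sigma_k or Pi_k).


Leading quantifier is forall, so the class is Pi.
Number of quantifier blocks = alternations + 1 = 3 + 1 = 4.
Classification: Pi_4

Pi_4


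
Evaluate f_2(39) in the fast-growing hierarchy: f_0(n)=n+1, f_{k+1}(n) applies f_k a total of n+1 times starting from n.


f_2(39) = f_1^40(39)
f_1(m) = 2m + 1.
Iterating: f_1^k(n) = 2^k*(n+1) - 1.
f_2(39) = 2^40*(39+1) - 1 = 1099511627776*40 - 1 = 43980465111039

43980465111039


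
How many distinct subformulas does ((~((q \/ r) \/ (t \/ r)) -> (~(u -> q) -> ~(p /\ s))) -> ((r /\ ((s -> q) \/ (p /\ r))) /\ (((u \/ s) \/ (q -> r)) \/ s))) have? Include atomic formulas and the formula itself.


Formula: ((~((q \/ r) \/ (t \/ r)) -> (~(u -> q) -> ~(p /\ s))) -> ((r /\ ((s -> q) \/ (p /\ r))) /\ (((u \/ s) \/ (q -> r)) \/ s)))
Subformulas found:
  1. r
  2. q
  3. u
  4. s
  5. t
  6. p
  7. (p /\ s)
  8. (q \/ r)
  9. (u -> q)
  10. (t \/ r)
  11. (p /\ r)
  12. (u \/ s)
  13. (s -> q)
  14. (q -> r)
  15. ~(u -> q)
  16. ~(p /\ s)
  17. ((s -> q) \/ (p /\ r))
  18. ((u \/ s) \/ (q -> r))
  19. ((q \/ r) \/ (t \/ r))
  20. ~((q \/ r) \/ (t \/ r))
  21. (~(u -> q) -> ~(p /\ s))
  22. (((u \/ s) \/ (q -> r)) \/ s)
  23. (r /\ ((s -> q) \/ (p /\ r)))
  24. (~((q \/ r) \/ (t \/ r)) -> (~(u -> q) -> ~(p /\ s)))
  25. ((r /\ ((s -> q) \/ (p /\ r))) /\ (((u \/ s) \/ (q -> r)) \/ s))
  26. ((~((q \/ r) \/ (t \/ r)) -> (~(u -> q) -> ~(p /\ s))) -> ((r /\ ((s -> q) \/ (p /\ r))) /\ (((u \/ s) \/ (q -> r)) \/ s)))
Total distinct subformulas = 26

26


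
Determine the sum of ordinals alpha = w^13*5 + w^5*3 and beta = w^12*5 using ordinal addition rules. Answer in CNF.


Ordinal addition (w^13*5 + w^5*3) + w^12*5:
alpha's leading term has exponent 13 > beta's exponent 12, so it survives.
alpha's tail term has exponent 5 < beta's exponent 12, so it is absorbed by beta.
In ordinal addition, any term followed by a strictly larger-exponent term is absorbed.
Result = w^13*5 + w^12*5

w^13*5 + w^12*5


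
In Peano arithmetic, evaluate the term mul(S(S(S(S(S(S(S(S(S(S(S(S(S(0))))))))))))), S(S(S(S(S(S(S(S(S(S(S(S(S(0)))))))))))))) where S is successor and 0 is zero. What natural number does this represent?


mul(S^13(0), S^13(0)):
S^13(0) = 13
S^13(0) = 13
13 * 13 = 169

169


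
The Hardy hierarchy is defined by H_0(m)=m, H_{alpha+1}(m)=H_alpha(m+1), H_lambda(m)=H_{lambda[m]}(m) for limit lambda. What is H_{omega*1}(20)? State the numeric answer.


H_{omega*1}(20):
For the Hardy hierarchy, H_{omega*k}(n) = 2^k * n.
2^1 = 2.
2 * 20 = 40

40


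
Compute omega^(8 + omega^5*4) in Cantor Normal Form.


omega^(8 + omega^5*4):
In ordinal addition a term is absorbed by a following term of strictly larger exponent: 0 < 5, so 8 + omega^5*4 = omega^5*4.
omega raised to a CNF ordinal is a single CNF term: Result = omega^(omega^5*4)

omega^(omega^5*4)


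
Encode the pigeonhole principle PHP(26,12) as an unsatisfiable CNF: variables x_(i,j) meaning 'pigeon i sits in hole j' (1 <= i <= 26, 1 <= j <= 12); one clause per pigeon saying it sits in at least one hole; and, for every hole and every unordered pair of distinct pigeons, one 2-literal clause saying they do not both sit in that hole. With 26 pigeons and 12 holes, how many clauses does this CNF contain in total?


PHP(26,12): 26 pigeons, 12 holes, 26*12 = 312 variables.
- pigeon clauses: one per pigeon -> 26 clauses
- hole clauses: 12 holes * C(26,2) = 12 * 325 -> 3900 clauses
Total clauses = 26 + 3900 = 3926

3926


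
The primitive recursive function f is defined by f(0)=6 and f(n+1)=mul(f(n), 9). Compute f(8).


f(0) = 6
f(1) = mul(f(0), 9) = mul(6, 9) = 54
f(2) = mul(f(1), 9) = mul(54, 9) = 486
f(3) = mul(f(2), 9) = mul(486, 9) = 4374
f(4) = mul(f(3), 9) = mul(4374, 9) = 39366
f(5) = mul(f(4), 9) = mul(39366, 9) = 354294
f(6) = mul(f(5), 9) = mul(354294, 9) = 3188646
f(7) = mul(f(6), 9) = mul(3188646, 9) = 28697814
f(8) = mul(f(7), 9) = mul(28697814, 9) = 258280326


258280326


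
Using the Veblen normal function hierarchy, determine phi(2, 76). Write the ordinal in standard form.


phi(2, 76):
phi(2, beta) = zeta_beta (the beta-th zeta number, fixed point of epsilon).
phi(2, 76) = zeta_76

zeta_76


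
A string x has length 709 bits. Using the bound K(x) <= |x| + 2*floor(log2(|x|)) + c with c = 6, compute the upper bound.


floor(log2(709)) = 9
2 * 9 = 18
K(x) <= 709 + 18 + 6 = 733

733


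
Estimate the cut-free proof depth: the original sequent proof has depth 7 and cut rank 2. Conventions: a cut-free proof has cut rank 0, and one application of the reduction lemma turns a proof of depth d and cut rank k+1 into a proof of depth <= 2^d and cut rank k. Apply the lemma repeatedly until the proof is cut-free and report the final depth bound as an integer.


Each rank reduction sends depth d to at most 2^d; cut rank r needs r reductions.
2_0(7) = 7
2_1(7) = 2^7 = 128
2_2(7) = 2^128 = 340282366920938463463374607431768211456
Cut-free depth bound = 340282366920938463463374607431768211456

340282366920938463463374607431768211456


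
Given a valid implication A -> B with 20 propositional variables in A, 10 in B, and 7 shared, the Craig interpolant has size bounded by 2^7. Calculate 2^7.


Shared atoms = 7
Craig interpolant size bound = 2^7
= 128

128


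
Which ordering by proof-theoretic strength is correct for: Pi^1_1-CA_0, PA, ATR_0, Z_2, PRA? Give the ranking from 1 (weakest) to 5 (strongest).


Ordering by consistency strength:
1. PRA
2. PA
3. ATR_0
4. Pi^1_1-CA_0
5. Z_2


Pi^1_1-CA_0=4, PA=2, ATR_0=3, Z_2=5, PRA=1


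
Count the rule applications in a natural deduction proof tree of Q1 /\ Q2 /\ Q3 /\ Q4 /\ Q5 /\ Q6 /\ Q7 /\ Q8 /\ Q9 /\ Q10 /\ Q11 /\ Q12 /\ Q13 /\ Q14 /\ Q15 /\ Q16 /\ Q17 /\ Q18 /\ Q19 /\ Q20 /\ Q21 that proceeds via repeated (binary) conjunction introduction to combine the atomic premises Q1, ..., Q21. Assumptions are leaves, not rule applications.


The target conjunction has 21 conjuncts, i.e. 20 binary /\ connectives.
Each conjunction-intro joins two pieces, so 21 atoms require 21-1 = 20 applications.
Total inference nodes = 20

20


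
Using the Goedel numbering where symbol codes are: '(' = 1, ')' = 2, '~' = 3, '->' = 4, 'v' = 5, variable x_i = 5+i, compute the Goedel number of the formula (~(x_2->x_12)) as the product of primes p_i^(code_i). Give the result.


Formula: (~(x_2->x_12))
Symbol codes: [1, 3, 1, 7, 4, 17, 2, 2]
Primes: [2, 3, 5, 7, 11, 13, 17, 19]
p_1^1 = 2^1 = 2
p_2^3 = 3^3 = 27
p_3^1 = 5^1 = 5
p_4^7 = 7^7 = 823543
p_5^4 = 11^4 = 14641
p_6^17 = 13^17 = 8650415919381337933
p_7^2 = 17^2 = 289
p_8^2 = 19^2 = 361
Product = 2938074600683918068859199106481658570

2938074600683918068859199106481658570


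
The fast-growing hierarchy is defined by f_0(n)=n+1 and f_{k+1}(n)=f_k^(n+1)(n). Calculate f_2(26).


f_2(26) = f_1^27(26)
f_1(m) = 2m + 1.
Iterating: f_1^k(n) = 2^k*(n+1) - 1.
f_2(26) = 2^27*(26+1) - 1 = 134217728*27 - 1 = 3623878655

3623878655


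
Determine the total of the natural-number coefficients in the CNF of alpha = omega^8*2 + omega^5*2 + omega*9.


CNF: omega^8*2 + omega^5*2 + omega*9
Coefficients: 2 + 2 + 9 = 13

13


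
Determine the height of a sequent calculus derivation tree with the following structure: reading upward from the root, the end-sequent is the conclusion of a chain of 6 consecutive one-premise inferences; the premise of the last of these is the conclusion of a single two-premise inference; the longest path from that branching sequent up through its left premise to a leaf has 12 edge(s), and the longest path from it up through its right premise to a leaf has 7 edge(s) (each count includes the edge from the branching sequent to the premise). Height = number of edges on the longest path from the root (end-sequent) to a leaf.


Longest path through the left premise: 12 edges (measured from the branching sequent)
Longest path through the right premise: 7 edges
Height of the subtree rooted at the branching sequent: max(12, 7) = 12
The branching sequent sits 6 edges above the root (the chain of one-premise inferences), so height = 12 + 6 = 18

18


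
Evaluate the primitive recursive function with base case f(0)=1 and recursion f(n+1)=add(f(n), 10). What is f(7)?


f(0) = 1
f(1) = add(f(0), 10) = add(1, 10) = 11
f(2) = add(f(1), 10) = add(11, 10) = 21
f(3) = add(f(2), 10) = add(21, 10) = 31
f(4) = add(f(3), 10) = add(31, 10) = 41
f(5) = add(f(4), 10) = add(41, 10) = 51
f(6) = add(f(5), 10) = add(51, 10) = 61
f(7) = add(f(6), 10) = add(61, 10) = 71


71


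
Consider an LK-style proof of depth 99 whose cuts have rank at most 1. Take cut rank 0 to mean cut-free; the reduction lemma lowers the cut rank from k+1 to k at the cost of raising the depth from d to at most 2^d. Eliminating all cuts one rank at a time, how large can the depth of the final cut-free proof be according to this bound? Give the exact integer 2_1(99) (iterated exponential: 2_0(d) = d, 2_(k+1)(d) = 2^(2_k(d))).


Each rank reduction sends depth d to at most 2^d; cut rank r needs r reductions.
2_0(99) = 99
2_1(99) = 2^99 = 633825300114114700748351602688
Cut-free depth bound = 633825300114114700748351602688

633825300114114700748351602688


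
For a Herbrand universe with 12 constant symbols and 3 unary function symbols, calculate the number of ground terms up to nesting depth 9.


Herbrand terms by depth:
Depth 0: 12 constants
Depth 1: 36 new terms (running total: 48)
Depth 2: 108 new terms (running total: 156)
Depth 3: 324 new terms (running total: 480)
Depth 4: 972 new terms (running total: 1452)
Depth 5: 2916 new terms (running total: 4368)
Depth 6: 8748 new terms (running total: 13116)
Depth 7: 26244 new terms (running total: 39360)
Depth 8: 78732 new terms (running total: 118092)
Depth 9: 236196 new terms (running total: 354288)
Total distinct ground terms = 354288

354288


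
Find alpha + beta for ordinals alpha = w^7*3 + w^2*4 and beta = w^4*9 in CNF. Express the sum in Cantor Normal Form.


Ordinal addition (w^7*3 + w^2*4) + w^4*9:
alpha's leading term has exponent 7 > beta's exponent 4, so it survives.
alpha's tail term has exponent 2 < beta's exponent 4, so it is absorbed by beta.
In ordinal addition, any term followed by a strictly larger-exponent term is absorbed.
Result = w^7*3 + w^4*9

w^7*3 + w^4*9


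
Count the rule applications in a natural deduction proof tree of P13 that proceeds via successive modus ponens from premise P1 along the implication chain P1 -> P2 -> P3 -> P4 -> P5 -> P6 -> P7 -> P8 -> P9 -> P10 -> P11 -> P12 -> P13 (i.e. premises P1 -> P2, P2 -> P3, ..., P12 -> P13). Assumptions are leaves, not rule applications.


We have a chain: P1 -> P2 -> P3 -> P4 -> P5 -> P6 -> P7 -> P8 -> P9 -> P10 -> P11 -> P12 -> P13.
Each modus ponens application produces the next variable.
The chain has 13 propositions, so 13-1 = 12 modus ponens steps.
Total inference nodes = 12

12


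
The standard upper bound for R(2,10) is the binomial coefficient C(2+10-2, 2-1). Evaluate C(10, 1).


R(2,10) <= C(2+10-2, 2-1) = C(10, 1)
C(10, 1) = 10! / (1! * 9!)
= 10

10


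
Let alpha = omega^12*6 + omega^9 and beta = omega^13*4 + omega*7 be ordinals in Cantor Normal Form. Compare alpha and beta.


Compare term by term from highest exponent:
alpha = omega^12*6 + omega^9
beta = omega^13*4 + omega*7
Term 1: alpha has omega^12*6, beta has omega^13*4
Term 2: alpha has omega^9*1, beta has omega^1*7
Result: alpha < beta

alpha < beta


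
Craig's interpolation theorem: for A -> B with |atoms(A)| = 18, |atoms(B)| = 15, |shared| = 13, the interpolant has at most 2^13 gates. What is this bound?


Shared atoms = 13
Craig interpolant size bound = 2^13
= 8192

8192


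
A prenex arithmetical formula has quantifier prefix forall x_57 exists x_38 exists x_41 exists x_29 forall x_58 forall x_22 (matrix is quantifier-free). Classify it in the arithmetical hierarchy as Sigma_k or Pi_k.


Leading quantifier is forall, so the class is Pi.
Number of quantifier blocks = alternations + 1 = 2 + 1 = 3.
Classification: Pi_3

Pi_3


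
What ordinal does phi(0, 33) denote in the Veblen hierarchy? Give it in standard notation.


phi(0, 33):
phi(0, beta) = omega^beta by definition.
phi(0, 33) = omega^33

omega^33


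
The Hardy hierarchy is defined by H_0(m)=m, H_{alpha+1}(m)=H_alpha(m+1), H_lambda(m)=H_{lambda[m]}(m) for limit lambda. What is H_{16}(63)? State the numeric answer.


H_16(63):
For finite ordinals k, H_k(n) = n + k (each successor step adds 1).
H_16(63) = 63 + 16 = 79

79


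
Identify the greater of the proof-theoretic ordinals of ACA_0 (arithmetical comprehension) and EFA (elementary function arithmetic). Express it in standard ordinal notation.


Proof-theoretic ordinal of ACA_0 (arithmetical comprehension): epsilon_0
Proof-theoretic ordinal of EFA (elementary function arithmetic): omega^3
Comparing: omega^3 < epsilon_0.
The larger ordinal is epsilon_0 (from ACA_0 (arithmetical comprehension)).

epsilon_0


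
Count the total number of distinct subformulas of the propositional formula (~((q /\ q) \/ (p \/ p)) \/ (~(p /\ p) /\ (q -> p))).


Formula: (~((q /\ q) \/ (p \/ p)) \/ (~(p /\ p) /\ (q -> p)))
Subformulas found:
  1. q
  2. p
  3. (p \/ p)
  4. (p /\ p)
  5. (q /\ q)
  6. (q -> p)
  7. ~(p /\ p)
  8. ((q /\ q) \/ (p \/ p))
  9. ~((q /\ q) \/ (p \/ p))
  10. (~(p /\ p) /\ (q -> p))
  11. (~((q /\ q) \/ (p \/ p)) \/ (~(p /\ p) /\ (q -> p)))
Total distinct subformulas = 11

11


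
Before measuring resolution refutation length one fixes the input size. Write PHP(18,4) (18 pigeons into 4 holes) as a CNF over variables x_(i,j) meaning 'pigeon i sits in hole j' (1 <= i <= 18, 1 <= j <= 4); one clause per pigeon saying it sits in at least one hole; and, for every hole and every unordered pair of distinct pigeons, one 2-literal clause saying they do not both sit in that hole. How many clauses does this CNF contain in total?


PHP(18,4): 18 pigeons, 4 holes, 18*4 = 72 variables.
- pigeon clauses: one per pigeon -> 18 clauses
- hole clauses: 4 holes * C(18,2) = 4 * 153 -> 612 clauses
Total clauses = 18 + 612 = 630

630


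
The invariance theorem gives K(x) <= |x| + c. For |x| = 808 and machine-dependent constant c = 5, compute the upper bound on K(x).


K(x) <= |x| + c = 808 + 5 = 813

813


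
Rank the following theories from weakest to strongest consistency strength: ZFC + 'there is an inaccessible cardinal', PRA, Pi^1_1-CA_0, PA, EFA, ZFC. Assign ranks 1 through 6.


Ordering by consistency strength:
1. EFA
2. PRA
3. PA
4. Pi^1_1-CA_0
5. ZFC
6. ZFC + 'there is an inaccessible cardinal'


ZFC + 'there is an inaccessible cardinal'=6, PRA=2, Pi^1_1-CA_0=4, PA=3, EFA=1, ZFC=5


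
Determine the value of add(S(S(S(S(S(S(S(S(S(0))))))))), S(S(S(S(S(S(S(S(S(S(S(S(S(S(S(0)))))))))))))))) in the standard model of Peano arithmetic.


add(S^9(0), S^15(0)):
S^9(0) = 9
S^15(0) = 15
9 + 15 = 24

24


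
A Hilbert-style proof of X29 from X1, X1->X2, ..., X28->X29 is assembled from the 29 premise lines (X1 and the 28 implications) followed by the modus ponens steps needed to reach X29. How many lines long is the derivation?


We have 29 premise lines: X1 and 28 implications.
Each implication is detached once by MP, giving 28 MP lines.
29 premise lines + 28 MP lines = 57 total lines.

57


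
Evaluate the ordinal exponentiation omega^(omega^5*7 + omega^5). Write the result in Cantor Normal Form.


omega^(omega^5*7 + omega^5):
Both terms of the exponent have the same exponent 5, so they merge: omega^5*7 + omega^5 = omega^5*(7+1) = omega^5*8.
omega raised to a CNF ordinal is a single CNF term: Result = omega^(omega^5*8)

omega^(omega^5*8)


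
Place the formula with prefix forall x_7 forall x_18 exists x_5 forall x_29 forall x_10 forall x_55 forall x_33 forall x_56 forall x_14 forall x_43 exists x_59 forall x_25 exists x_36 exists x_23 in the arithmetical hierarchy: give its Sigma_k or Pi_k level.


Leading quantifier is forall, so the class is Pi.
Number of quantifier blocks = alternations + 1 = 5 + 1 = 6.
Classification: Pi_6

Pi_6


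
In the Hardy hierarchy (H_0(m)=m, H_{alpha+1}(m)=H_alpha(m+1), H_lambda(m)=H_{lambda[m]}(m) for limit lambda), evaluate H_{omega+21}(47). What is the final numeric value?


H_{omega+21}(47):
Unwind the 21 successor steps: H_{omega+21}(47) = H_omega(47+21) = H_omega(68).
H_omega(m) = H_m(m) = m + m = 2m.
Result = 2 * 68 = 136

136


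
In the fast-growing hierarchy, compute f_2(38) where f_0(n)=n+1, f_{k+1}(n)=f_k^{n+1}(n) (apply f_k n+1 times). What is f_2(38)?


f_2(38) = f_1^39(38)
f_1(m) = 2m + 1.
Iterating: f_1^k(n) = 2^k*(n+1) - 1.
f_2(38) = 2^39*(38+1) - 1 = 549755813888*39 - 1 = 21440476741631

21440476741631


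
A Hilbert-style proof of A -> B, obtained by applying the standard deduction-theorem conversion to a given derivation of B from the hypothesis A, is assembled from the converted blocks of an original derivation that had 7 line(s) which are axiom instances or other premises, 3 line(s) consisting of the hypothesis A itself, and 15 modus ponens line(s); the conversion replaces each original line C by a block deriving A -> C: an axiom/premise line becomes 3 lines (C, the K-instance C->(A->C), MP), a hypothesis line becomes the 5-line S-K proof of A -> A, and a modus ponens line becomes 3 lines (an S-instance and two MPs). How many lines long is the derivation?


Deduction-theorem conversion, block by block:
- 7 axiom/premise lines -> 3 lines each = 21
- 3 hypothesis lines -> 5 lines each (identity proof A->A) = 15
- 15 MP lines -> 3 lines each (S-instance, MP, MP) = 45
Total = 21 + 15 + 45 = 81 lines.

81


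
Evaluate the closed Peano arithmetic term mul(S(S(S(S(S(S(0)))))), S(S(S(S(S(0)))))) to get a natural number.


mul(S^6(0), S^5(0)):
S^6(0) = 6
S^5(0) = 5
6 * 5 = 30

30


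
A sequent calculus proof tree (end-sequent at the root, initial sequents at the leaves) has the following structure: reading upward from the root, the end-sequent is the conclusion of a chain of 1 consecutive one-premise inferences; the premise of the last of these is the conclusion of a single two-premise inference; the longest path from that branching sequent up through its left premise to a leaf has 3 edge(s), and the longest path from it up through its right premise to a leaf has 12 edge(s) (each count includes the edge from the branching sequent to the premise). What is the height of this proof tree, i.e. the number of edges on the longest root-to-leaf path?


Longest path through the left premise: 3 edges (measured from the branching sequent)
Longest path through the right premise: 12 edges
Height of the subtree rooted at the branching sequent: max(3, 12) = 12
The branching sequent sits 1 edges above the root (the chain of one-premise inferences), so height = 12 + 1 = 13

13


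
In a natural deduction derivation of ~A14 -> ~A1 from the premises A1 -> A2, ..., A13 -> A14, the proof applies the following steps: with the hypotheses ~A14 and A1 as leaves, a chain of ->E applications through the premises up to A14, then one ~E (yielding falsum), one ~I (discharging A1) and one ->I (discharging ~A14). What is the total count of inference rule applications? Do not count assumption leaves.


From hypothesis A1, 13 ->E steps along the 13 premises yield A14.
~E with hypothesis ~A14 gives falsum (1 node); ~I discharging A1 gives ~A1 (1 node); ->I discharging ~A14 gives the goal (1 node).
Total = 13 + 3 = 16 inference nodes.

16


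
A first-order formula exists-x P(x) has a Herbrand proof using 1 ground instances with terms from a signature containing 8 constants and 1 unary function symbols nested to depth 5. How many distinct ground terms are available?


Herbrand terms by depth:
Depth 0: 8 constants
Depth 1: 8 new terms (running total: 16)
Depth 2: 8 new terms (running total: 24)
Depth 3: 8 new terms (running total: 32)
Depth 4: 8 new terms (running total: 40)
Depth 5: 8 new terms (running total: 48)
Total distinct ground terms = 48

48


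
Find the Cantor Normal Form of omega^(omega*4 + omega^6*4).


omega^(omega*4 + omega^6*4):
In ordinal addition a term is absorbed by a following term of strictly larger exponent: 1 < 6, so omega*4 + omega^6*4 = omega^6*4.
omega raised to a CNF ordinal is a single CNF term: Result = omega^(omega^6*4)

omega^(omega^6*4)


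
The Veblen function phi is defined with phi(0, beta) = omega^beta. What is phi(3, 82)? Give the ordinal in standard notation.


phi(3, 82):
phi(3, beta) = eta_beta (the beta-th eta number, fixed point of zeta).
phi(3, 82) = eta_82

eta_82


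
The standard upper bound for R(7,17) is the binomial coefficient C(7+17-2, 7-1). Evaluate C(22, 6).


R(7,17) <= C(7+17-2, 7-1) = C(22, 6)
C(22, 6) = 22! / (6! * 16!)
= 74613

74613


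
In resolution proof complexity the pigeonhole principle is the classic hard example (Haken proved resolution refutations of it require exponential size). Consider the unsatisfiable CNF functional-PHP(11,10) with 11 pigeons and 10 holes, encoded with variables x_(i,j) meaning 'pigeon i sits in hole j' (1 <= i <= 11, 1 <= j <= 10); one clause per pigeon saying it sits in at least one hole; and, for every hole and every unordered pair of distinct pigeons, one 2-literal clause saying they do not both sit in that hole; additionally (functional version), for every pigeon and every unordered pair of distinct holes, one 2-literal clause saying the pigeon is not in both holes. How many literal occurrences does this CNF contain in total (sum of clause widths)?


functional-PHP(11,10): 11 pigeons, 10 holes, 11*10 = 110 variables.
- pigeon clauses: one per pigeon -> 11 clauses of width 10 -> 110 literals
- hole clauses: 10 holes * C(11,2) = 10 * 55 -> 550 clauses of width 2 -> 1100 literals
- functional clauses: 11 pigeons * C(10,2) = 11 * 45 -> 495 clauses of width 2 -> 990 literals
Total literal occurrences = 110 + 1100 + 990 = 2200

2200


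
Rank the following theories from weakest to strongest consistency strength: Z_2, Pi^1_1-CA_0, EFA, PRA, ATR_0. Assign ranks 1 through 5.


Ordering by consistency strength:
1. EFA
2. PRA
3. ATR_0
4. Pi^1_1-CA_0
5. Z_2


Z_2=5, Pi^1_1-CA_0=4, EFA=1, PRA=2, ATR_0=3


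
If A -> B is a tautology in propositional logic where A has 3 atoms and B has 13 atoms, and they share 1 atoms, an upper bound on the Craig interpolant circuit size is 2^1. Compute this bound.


Shared atoms = 1
Craig interpolant size bound = 2^1
= 2

2


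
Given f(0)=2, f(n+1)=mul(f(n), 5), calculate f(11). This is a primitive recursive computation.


f(0) = 2
f(1) = mul(f(0), 5) = mul(2, 5) = 10
f(2) = mul(f(1), 5) = mul(10, 5) = 50
f(3) = mul(f(2), 5) = mul(50, 5) = 250
f(4) = mul(f(3), 5) = mul(250, 5) = 1250
f(5) = mul(f(4), 5) = mul(1250, 5) = 6250
f(6) = mul(f(5), 5) = mul(6250, 5) = 31250
f(7) = mul(f(6), 5) = mul(31250, 5) = 156250
f(8) = mul(f(7), 5) = mul(156250, 5) = 781250
f(9) = mul(f(8), 5) = mul(781250, 5) = 3906250
f(10) = mul(f(9), 5) = mul(3906250, 5) = 19531250
f(11) = mul(f(10), 5) = mul(19531250, 5) = 97656250


97656250


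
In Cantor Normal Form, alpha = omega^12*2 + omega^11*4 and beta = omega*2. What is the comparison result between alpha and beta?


Compare term by term from highest exponent:
alpha = omega^12*2 + omega^11*4
beta = omega*2
Term 1: alpha has omega^12*2, beta has omega^1*2
Term 2: alpha has omega^11*4, beta has omega^0*0
Result: alpha > beta

alpha > beta


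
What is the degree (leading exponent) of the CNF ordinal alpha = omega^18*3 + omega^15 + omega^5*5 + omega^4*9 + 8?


CNF: omega^18*3 + omega^15 + omega^5*5 + omega^4*9 + 8
The leading term is omega^18*3, which has exponent 18.

18


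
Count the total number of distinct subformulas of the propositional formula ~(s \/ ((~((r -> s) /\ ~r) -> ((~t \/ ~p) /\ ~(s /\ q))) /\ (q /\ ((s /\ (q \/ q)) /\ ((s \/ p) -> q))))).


Formula: ~(s \/ ((~((r -> s) /\ ~r) -> ((~t \/ ~p) /\ ~(s /\ q))) /\ (q /\ ((s /\ (q \/ q)) /\ ((s \/ p) -> q)))))
Subformulas found:
  1. r
  2. q
  3. s
  4. t
  5. p
  6. ~t
  7. ~p
  8. ~r
  9. (s /\ q)
  10. (s \/ p)
  11. (r -> s)
  12. (q \/ q)
  13. ~(s /\ q)
  14. (~t \/ ~p)
  15. ((s \/ p) -> q)
  16. (s /\ (q \/ q))
  17. ((r -> s) /\ ~r)
  18. ~((r -> s) /\ ~r)
  19. ((~t \/ ~p) /\ ~(s /\ q))
  20. ((s /\ (q \/ q)) /\ ((s \/ p) -> q))
  21. (q /\ ((s /\ (q \/ q)) /\ ((s \/ p) -> q)))
  22. (~((r -> s) /\ ~r) -> ((~t \/ ~p) /\ ~(s /\ q)))
  23. ((~((r -> s) /\ ~r) -> ((~t \/ ~p) /\ ~(s /\ q))) /\ (q /\ ((s /\ (q \/ q)) /\ ((s \/ p) -> q))))
  24. (s \/ ((~((r -> s) /\ ~r) -> ((~t \/ ~p) /\ ~(s /\ q))) /\ (q /\ ((s /\ (q \/ q)) /\ ((s \/ p) -> q)))))
  25. ~(s \/ ((~((r -> s) /\ ~r) -> ((~t \/ ~p) /\ ~(s /\ q))) /\ (q /\ ((s /\ (q \/ q)) /\ ((s \/ p) -> q)))))
Total distinct subformulas = 25

25


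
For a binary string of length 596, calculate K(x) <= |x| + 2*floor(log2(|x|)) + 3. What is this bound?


floor(log2(596)) = 9
2 * 9 = 18
K(x) <= 596 + 18 + 3 = 617

617


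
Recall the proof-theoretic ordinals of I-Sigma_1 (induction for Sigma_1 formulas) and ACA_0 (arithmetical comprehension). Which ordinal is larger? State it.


Proof-theoretic ordinal of I-Sigma_1 (induction for Sigma_1 formulas): omega^omega
Proof-theoretic ordinal of ACA_0 (arithmetical comprehension): epsilon_0
Comparing: omega^omega < epsilon_0.
The larger ordinal is epsilon_0 (from ACA_0 (arithmetical comprehension)).

epsilon_0


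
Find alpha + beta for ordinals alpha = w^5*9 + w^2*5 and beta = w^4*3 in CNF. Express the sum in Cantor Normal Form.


Ordinal addition (w^5*9 + w^2*5) + w^4*3:
alpha's leading term has exponent 5 > beta's exponent 4, so it survives.
alpha's tail term has exponent 2 < beta's exponent 4, so it is absorbed by beta.
In ordinal addition, any term followed by a strictly larger-exponent term is absorbed.
Result = w^5*9 + w^4*3

w^5*9 + w^4*3


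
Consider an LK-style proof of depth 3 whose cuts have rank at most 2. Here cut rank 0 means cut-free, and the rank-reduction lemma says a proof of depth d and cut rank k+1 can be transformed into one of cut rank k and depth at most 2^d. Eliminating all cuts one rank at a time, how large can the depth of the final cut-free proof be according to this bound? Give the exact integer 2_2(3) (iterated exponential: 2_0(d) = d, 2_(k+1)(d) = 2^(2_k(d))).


Each rank reduction sends depth d to at most 2^d; cut rank r needs r reductions.
2_0(3) = 3
2_1(3) = 2^3 = 8
2_2(3) = 2^8 = 256
Cut-free depth bound = 256

256


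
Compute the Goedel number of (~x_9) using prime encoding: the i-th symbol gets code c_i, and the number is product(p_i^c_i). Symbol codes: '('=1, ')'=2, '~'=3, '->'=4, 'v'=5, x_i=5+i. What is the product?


Formula: (~x_9)
Symbol codes: [1, 3, 14, 2]
Primes: [2, 3, 5, 7]
p_1^1 = 2^1 = 2
p_2^3 = 3^3 = 27
p_3^14 = 5^14 = 6103515625
p_4^2 = 7^2 = 49
Product = 16149902343750

16149902343750


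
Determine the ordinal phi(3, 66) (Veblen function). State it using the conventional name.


phi(3, 66):
phi(3, beta) = eta_beta (the beta-th eta number, fixed point of zeta).
phi(3, 66) = eta_66

eta_66


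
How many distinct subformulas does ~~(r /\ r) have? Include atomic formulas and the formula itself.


Formula: ~~(r /\ r)
Subformulas found:
  1. r
  2. (r /\ r)
  3. ~(r /\ r)
  4. ~~(r /\ r)
Total distinct subformulas = 4

4


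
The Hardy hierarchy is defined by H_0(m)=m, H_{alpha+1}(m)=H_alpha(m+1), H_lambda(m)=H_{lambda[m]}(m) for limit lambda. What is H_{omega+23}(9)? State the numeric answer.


H_{omega+23}(9):
Unwind the 23 successor steps: H_{omega+23}(9) = H_omega(9+23) = H_omega(32).
H_omega(m) = H_m(m) = m + m = 2m.
Result = 2 * 32 = 64

64


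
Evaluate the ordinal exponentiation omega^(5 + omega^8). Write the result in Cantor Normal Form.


omega^(5 + omega^8):
In ordinal addition a term is absorbed by a following term of strictly larger exponent: 0 < 8, so 5 + omega^8 = omega^8.
omega raised to a CNF ordinal is a single CNF term: Result = omega^(omega^8)

omega^(omega^8)


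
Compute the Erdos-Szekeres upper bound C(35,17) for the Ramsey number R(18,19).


R(18,19) <= C(18+19-2, 18-1) = C(35, 17)
C(35, 17) = 35! / (17! * 18!)
= 4537567650

4537567650


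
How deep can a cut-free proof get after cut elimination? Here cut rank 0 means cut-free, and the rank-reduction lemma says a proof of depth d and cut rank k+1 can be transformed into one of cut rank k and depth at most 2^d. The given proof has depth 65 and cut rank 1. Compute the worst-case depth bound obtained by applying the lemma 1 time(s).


Each rank reduction sends depth d to at most 2^d; cut rank r needs r reductions.
2_0(65) = 65
2_1(65) = 2^65 = 36893488147419103232
Cut-free depth bound = 36893488147419103232

36893488147419103232


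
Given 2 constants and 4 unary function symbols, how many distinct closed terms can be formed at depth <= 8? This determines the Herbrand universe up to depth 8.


Herbrand terms by depth:
Depth 0: 2 constants
Depth 1: 8 new terms (running total: 10)
Depth 2: 32 new terms (running total: 42)
Depth 3: 128 new terms (running total: 170)
Depth 4: 512 new terms (running total: 682)
Depth 5: 2048 new terms (running total: 2730)
Depth 6: 8192 new terms (running total: 10922)
Depth 7: 32768 new terms (running total: 43690)
Depth 8: 131072 new terms (running total: 174762)
Total distinct ground terms = 174762

174762


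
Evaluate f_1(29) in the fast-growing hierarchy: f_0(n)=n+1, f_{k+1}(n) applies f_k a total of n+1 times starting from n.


f_1(29) = f_0^30(29)
f_0 adds 1 each time, applied 30 times.
f_1(29) = 29 + 30 = 59

59


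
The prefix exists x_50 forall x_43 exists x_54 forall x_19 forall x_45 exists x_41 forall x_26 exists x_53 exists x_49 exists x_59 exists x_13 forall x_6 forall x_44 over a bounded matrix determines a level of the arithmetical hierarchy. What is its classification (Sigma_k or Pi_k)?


Leading quantifier is exists, so the class is Sigma.
Number of quantifier blocks = alternations + 1 = 7 + 1 = 8.
Classification: Sigma_8

Sigma_8


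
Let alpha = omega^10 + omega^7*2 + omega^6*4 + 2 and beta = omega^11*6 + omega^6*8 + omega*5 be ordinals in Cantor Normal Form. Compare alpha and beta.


Compare term by term from highest exponent:
alpha = omega^10 + omega^7*2 + omega^6*4 + 2
beta = omega^11*6 + omega^6*8 + omega*5
Term 1: alpha has omega^10*1, beta has omega^11*6
Term 2: alpha has omega^7*2, beta has omega^6*8
Term 3: alpha has omega^6*4, beta has omega^1*5
Term 4: alpha has omega^0*2, beta has omega^0*0
Result: alpha < beta

alpha < beta


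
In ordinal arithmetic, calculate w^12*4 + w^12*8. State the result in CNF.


Ordinal addition w^12*4 + w^12*8:
Both terms have the same exponent 12.
w^e*c + w^e*d = w^e*(c+d).
Result = w^12*(4+8) = w^12*12

w^12*12


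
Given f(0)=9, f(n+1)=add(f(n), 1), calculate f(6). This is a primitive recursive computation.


f(0) = 9
f(1) = add(f(0), 1) = add(9, 1) = 10
f(2) = add(f(1), 1) = add(10, 1) = 11
f(3) = add(f(2), 1) = add(11, 1) = 12
f(4) = add(f(3), 1) = add(12, 1) = 13
f(5) = add(f(4), 1) = add(13, 1) = 14
f(6) = add(f(5), 1) = add(14, 1) = 15


15


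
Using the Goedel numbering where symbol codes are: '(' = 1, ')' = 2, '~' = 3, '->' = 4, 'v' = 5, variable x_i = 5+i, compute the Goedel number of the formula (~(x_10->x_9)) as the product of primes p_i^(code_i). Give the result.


Formula: (~(x_10->x_9))
Symbol codes: [1, 3, 1, 15, 4, 14, 2, 2]
Primes: [2, 3, 5, 7, 11, 13, 17, 19]
p_1^1 = 2^1 = 2
p_2^3 = 3^3 = 27
p_3^1 = 5^1 = 5
p_4^15 = 7^15 = 4747561509943
p_5^4 = 11^4 = 14641
p_6^14 = 13^14 = 3937376385699289
p_7^2 = 17^2 = 289
p_8^2 = 19^2 = 361
Product = 7709337913562699848556021788003901595810

7709337913562699848556021788003901595810


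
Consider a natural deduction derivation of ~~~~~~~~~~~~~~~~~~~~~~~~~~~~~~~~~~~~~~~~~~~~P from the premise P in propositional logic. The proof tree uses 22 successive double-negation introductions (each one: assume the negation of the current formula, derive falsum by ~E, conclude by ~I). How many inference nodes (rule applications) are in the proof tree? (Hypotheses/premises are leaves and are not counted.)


Each double-negation introduction (from C infer ~~C) uses 2 inference nodes: one ~E (C and ~C give falsum) and one ~I (discharge ~C).
22 double negations = 22 * 2 = 44 inference nodes.

44


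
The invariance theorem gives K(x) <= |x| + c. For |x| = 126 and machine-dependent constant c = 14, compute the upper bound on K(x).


K(x) <= |x| + c = 126 + 14 = 140

140


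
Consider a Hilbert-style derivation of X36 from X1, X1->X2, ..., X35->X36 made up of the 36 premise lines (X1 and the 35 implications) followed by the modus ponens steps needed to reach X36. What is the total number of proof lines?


We have 36 premise lines: X1 and 35 implications.
Each implication is detached once by MP, giving 35 MP lines.
36 premise lines + 35 MP lines = 71 total lines.

71


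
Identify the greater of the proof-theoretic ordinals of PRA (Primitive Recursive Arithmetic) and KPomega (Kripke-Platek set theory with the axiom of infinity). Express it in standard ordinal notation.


Proof-theoretic ordinal of PRA (Primitive Recursive Arithmetic): omega^omega
Proof-theoretic ordinal of KPomega (Kripke-Platek set theory with the axiom of infinity): psi_0(epsilon_{Omega+1})
Comparing: omega^omega < psi_0(epsilon_{Omega+1}).
The larger ordinal is psi_0(epsilon_{Omega+1}) (from KPomega (Kripke-Platek set theory with the axiom of infinity)).

psi_0(epsilon_{Omega+1})


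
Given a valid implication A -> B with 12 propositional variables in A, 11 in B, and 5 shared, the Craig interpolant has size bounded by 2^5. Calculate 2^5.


Shared atoms = 5
Craig interpolant size bound = 2^5
= 32

32


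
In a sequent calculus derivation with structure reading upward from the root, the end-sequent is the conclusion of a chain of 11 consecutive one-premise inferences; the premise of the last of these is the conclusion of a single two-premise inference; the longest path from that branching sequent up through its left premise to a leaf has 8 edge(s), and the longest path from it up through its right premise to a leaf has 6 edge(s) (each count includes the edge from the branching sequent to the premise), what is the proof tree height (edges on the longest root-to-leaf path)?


Longest path through the left premise: 8 edges (measured from the branching sequent)
Longest path through the right premise: 6 edges
Height of the subtree rooted at the branching sequent: max(8, 6) = 8
The branching sequent sits 11 edges above the root (the chain of one-premise inferences), so height = 8 + 11 = 19

19


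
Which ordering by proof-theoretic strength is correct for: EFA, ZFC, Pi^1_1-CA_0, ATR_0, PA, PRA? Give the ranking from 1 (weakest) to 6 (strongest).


Ordering by consistency strength:
1. EFA
2. PRA
3. PA
4. ATR_0
5. Pi^1_1-CA_0
6. ZFC


EFA=1, ZFC=6, Pi^1_1-CA_0=5, ATR_0=4, PA=3, PRA=2


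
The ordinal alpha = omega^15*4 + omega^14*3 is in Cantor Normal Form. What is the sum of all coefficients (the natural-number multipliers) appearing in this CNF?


CNF: omega^15*4 + omega^14*3
Coefficients: 4 + 3 = 7

7


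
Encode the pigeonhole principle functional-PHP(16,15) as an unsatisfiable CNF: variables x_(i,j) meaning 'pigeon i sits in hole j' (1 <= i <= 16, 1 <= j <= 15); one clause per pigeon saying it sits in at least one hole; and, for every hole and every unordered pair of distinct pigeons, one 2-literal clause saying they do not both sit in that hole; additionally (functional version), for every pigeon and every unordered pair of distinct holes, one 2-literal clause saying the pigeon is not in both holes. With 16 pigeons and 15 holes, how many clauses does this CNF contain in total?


functional-PHP(16,15): 16 pigeons, 15 holes, 16*15 = 240 variables.
- pigeon clauses: one per pigeon -> 16 clauses
- hole clauses: 15 holes * C(16,2) = 15 * 120 -> 1800 clauses
- functional clauses: 16 pigeons * C(15,2) = 16 * 105 -> 1680 clauses
Total clauses = 16 + 1800 + 1680 = 3496

3496


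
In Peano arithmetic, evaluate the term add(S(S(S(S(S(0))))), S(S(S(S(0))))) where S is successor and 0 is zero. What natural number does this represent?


add(S^5(0), S^4(0)):
S^5(0) = 5
S^4(0) = 4
5 + 4 = 9

9


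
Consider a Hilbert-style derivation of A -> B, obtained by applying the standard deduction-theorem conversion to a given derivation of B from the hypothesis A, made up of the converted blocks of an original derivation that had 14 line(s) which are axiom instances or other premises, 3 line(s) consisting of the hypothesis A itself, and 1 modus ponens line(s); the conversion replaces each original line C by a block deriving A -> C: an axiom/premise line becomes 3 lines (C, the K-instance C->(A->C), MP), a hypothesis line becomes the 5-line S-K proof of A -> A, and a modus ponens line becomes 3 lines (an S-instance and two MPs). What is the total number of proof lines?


Deduction-theorem conversion, block by block:
- 14 axiom/premise lines -> 3 lines each = 42
- 3 hypothesis lines -> 5 lines each (identity proof A->A) = 15
- 1 MP lines -> 3 lines each (S-instance, MP, MP) = 3
Total = 42 + 15 + 3 = 60 lines.

60


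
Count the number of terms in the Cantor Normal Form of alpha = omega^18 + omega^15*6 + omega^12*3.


CNF: omega^18 + omega^15*6 + omega^12*3
Count the summands separated by '+':
  term 1: omega^18
  term 2: omega^15*6
  term 3: omega^12*3
Total terms = 3

3
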